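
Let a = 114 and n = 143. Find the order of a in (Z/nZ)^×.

30

By Lagrange's theorem, ord_143(114) divides φ(143) = φ(11·13) = (11−1)·(13−1) = 10·12 = 120 = 2^3 · 3 · 5.
Divisors of 120: 1, 2, 3, 4, 5, 6, 8, 10, 12, 15, 20, 24, 30, 40, 60, 120.
Check 114^d mod 143 for each divisor in increasing order:
114^1 ≡ 114
114^2 ≡ 126
114^3 ≡ 64
114^4 ≡ 3
114^5 ≡ 56
114^6 ≡ 92
114^8 ≡ 9
114^10 ≡ 133
114^12 ≡ 27
114^15 ≡ 12
114^20 ≡ 100
114^24 ≡ 14
114^30 ≡ 1
So ord_143(114) = 30.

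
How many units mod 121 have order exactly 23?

φ(121) = φ(11^2) = 11·(11−1) = 110 = 2 · 5 · 11.
In a cyclic group of order 110, there are φ(d) elements of order d for each divisor d of 110, and zero for non-divisors.
23 does not divide 110, so no element of (Z/121Z)^× has order 23.

0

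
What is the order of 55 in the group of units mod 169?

39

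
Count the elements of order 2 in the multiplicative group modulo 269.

1

φ(269) = 269 − 1 = 268 = 2^2 · 67.
In a cyclic group of order 268, there are φ(d) elements of order d for each divisor d of 268, and zero for non-divisors.
2 | 268, and φ(2) = 2 − 1 = 1.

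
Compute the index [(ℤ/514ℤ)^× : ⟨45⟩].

ord(45) | φ(514) = φ(2)·φ(257) = 1·256 = 256 = 2^8.
Divisors of 256: 1, 2, 4, 8, 16, 32, 64, 128, 256.
Compute 45^d (mod 514) for the divisors d until we hit 1:
45^1 ≡ 45 (mod 514)
45^2 ≡ 483 (mod 514)
45^4 ≡ 447 (mod 514)
45^8 ≡ 377 (mod 514)
45^16 ≡ 265 (mod 514)
45^32 ≡ 321 (mod 514)
45^64 ≡ 241 (mod 514)
45^128 ≡ 513 (mod 514)
45^256 ≡ 1 (mod 514) ✓
Thus |⟨45⟩| = ord(45) = 256.
The index is φ(514) / ord(45) = 256 / 256 = 1.

1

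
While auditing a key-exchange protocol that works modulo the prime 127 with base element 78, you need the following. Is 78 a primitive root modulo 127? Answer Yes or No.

Yes

φ(127) = 127 − 1 = 126 = 2 · 3^2 · 7.
Test 78^(126/q) mod 127 for each prime factor q of 126:
78^63 ≡ 126 (mod 127)  [q = 2: ≢ 1 ✓]
78^42 ≡ 19 (mod 127)  [q = 3: ≢ 1 ✓]
78^18 ≡ 32 (mod 127)  [q = 7: ≢ 1 ✓]
None equal 1, so ord_127(78) = 126: 78 is a primitive root.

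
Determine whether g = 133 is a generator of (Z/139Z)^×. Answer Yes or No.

φ(139) = 139 − 1 = 138 = 2 · 3 · 23.
Test 133^(138/q) mod 139 for each prime factor q of 138:
133^69 ≡ 138 (mod 139)  [q = 2: ≢ 1 ✓]
133^46 ≡ 1 (mod 139)  [q = 3: ≡ 1 ✗]
133^6 ≡ 91 (mod 139)  [q = 23: ≢ 1 ✓]
Since 133^46 ≡ 1, the order of 133 divides 46 < 138, so 133 is not a primitive root.

No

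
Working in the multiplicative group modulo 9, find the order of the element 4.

3

ord(4) | φ(9) = φ(3^2) = 3·(3−1) = 6 = 2 · 3.
Divisors of 6: 1, 2, 3, 6.
Evaluate successive powers at the divisors of 6:
4^1 ≡ 4 (mod 9)
4^2 ≡ 7 (mod 9)
4^3 ≡ 1 (mod 9) ✓
Hence ord(4) = 3.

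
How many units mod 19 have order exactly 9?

φ(19) = 19 − 1 = 18 = 2 · 3^2.
(Z/19Z)^× is cyclic (|G| = 18); a cyclic group of order m has exactly φ(d) elements of each order d | m, and none otherwise.
9 = 3^2 divides 18, and φ(9) = 6.

6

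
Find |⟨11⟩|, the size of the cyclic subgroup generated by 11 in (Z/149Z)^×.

The order of 11 must divide φ(149) = 149 − 1 = 148 = 2^2 · 37.
Divisors of 148: 1, 2, 4, 37, 74, 148.
Evaluate successive powers at the divisors of 148:
11^1 ≡ 11 (mod 149)
11^2 ≡ 121 (mod 149)
11^4 ≡ 39 (mod 149)
11^37 ≡ 105 (mod 149)
11^74 ≡ 148 (mod 149)
11^148 ≡ 1 (mod 149) ✓
Hence ord(11) = 148.

148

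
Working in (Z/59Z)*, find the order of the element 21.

ord(21) | φ(59) = 59 − 1 = 58 = 2 · 29.
Divisors of 58: 1, 2, 29, 58.
Test each divisor d:
21^1 ≡ 21 (mod 59)
21^2 ≡ 28 (mod 59)
21^29 ≡ 1 (mod 59) ✓
Hence ord(21) = 29.

29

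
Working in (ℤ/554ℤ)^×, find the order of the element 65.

By Lagrange's theorem, ord_554(65) divides φ(554) = φ(2)·φ(277) = 1·276 = 276 = 2^2 · 3 · 23.
Divisors of 276: 1, 2, 3, 4, 6, 12, 23, 46, 69, 92, 138, 276.
Compute 65^d (mod 554) for the divisors d until we hit 1:
65^1 ≡ 65 (mod 554)
65^2 ≡ 347 (mod 554)
65^3 ≡ 395 (mod 554)
65^4 ≡ 191 (mod 554)
65^6 ≡ 351 (mod 554)
65^12 ≡ 213 (mod 554)
65^23 ≡ 519 (mod 554)
65^46 ≡ 117 (mod 554)
65^69 ≡ 337 (mod 554)
65^92 ≡ 393 (mod 554)
65^138 ≡ 553 (mod 554)
65^276 ≡ 1 (mod 554) ✓
Hence ord(65) = 276.

276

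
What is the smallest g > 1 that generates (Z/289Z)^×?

φ(289) = φ(17^2) = 17·(17−1) = 272 = 2^4 · 17.
Test candidates g = 2, 3, … against the prime factors q ∈ {2, 17} of φ(289): g is a generator iff g^(272/q) ≢ 1 for every such q.
g = 2: 2^136 ≡ 1 — hits 1, so not a primitive root.
g = 3: 3^136 ≡ 288; 3^16 ≡ 171 — none is 1, so 3 is a primitive root.
The smallest primitive root modulo 289 is 3.

3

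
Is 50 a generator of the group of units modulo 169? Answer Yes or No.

φ(169) = φ(13^2) = 13·(13−1) = 156 = 2^2 · 3 · 13.
An element g generates (Z/169Z)^× iff g^(156/q) ≢ 1 (mod 169) for each prime q ∈ {2, 3, 13}.
50^78 ≡ 168 (mod 169)  [q = 2: ≢ 1 ✓]
50^52 ≡ 146 (mod 169)  [q = 3: ≢ 1 ✓]
50^12 ≡ 66 (mod 169)  [q = 13: ≢ 1 ✓]
All checks pass, so 50 has order 156 and is a primitive root modulo 169.

Yes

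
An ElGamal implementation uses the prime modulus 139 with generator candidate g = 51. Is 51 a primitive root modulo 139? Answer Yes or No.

No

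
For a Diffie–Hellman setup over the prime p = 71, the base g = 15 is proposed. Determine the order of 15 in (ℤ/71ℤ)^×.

35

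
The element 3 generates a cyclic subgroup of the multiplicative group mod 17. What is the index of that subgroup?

The order of 3 must divide φ(17) = 17 − 1 = 16 = 2^4.
Divisors of 16: 1, 2, 4, 8, 16.
Compute 3^d (mod 17) for the divisors d until we hit 1:
3^1 ≡ 3 (mod 17)
3^2 ≡ 9 (mod 17)
3^4 ≡ 13 (mod 17)
3^8 ≡ 16 (mod 17)
3^16 ≡ 1 (mod 17) ✓
The order of 3 is 16, so the subgroup it generates has 16 elements.
[(Z/17Z)^× : ⟨3⟩] = 16/16 = 1.

1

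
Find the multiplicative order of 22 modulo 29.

14

By Lagrange's theorem, ord_29(22) divides φ(29) = 29 − 1 = 28 = 2^2 · 7.
Divisors of 28: 1, 2, 4, 7, 14, 28.
Check 22^d mod 29 for each divisor in increasing order:
22^1 ≡ 22 (mod 29)
22^2 ≡ 20 (mod 29)
22^4 ≡ 23 (mod 29)
22^7 ≡ 28 (mod 29)
22^14 ≡ 1 (mod 29) ✓
The smallest such exponent is 14, so the order of 22 is 14.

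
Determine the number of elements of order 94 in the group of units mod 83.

0

φ(83) = 83 − 1 = 82 = 2 · 41.
Since (Z/83Z)^× is cyclic of order 82, the number of elements of order d is φ(d) when d | 82 and 0 otherwise.
Here 82 is not a multiple of 94, so there are no elements of order 94.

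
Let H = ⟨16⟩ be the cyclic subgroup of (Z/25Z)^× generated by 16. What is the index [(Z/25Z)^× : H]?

4

ord(16) | φ(25) = φ(5^2) = 5·(5−1) = 20 = 2^2 · 5.
Divisors of 20: 1, 2, 4, 5, 10, 20.
Compute 16^d (mod 25) for the divisors d until we hit 1:
16^1 ≡ 16
16^2 ≡ 6
16^4 ≡ 11
16^5 ≡ 1
The order of 16 is 5, so the subgroup it generates has 5 elements.
The index is φ(25) / ord(16) = 20 / 5 = 4.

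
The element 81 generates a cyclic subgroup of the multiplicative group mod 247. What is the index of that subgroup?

The order of 81 must divide φ(247) = φ(13·19) = (13−1)·(19−1) = 12·18 = 216 = 2^3 · 3^3.
Divisors of 216: 1, 2, 3, 4, 6, 8, 9, 12, 18, 24, 27, 36, 54, 72, 108, 216.
Evaluate successive powers at the divisors of 216:
81^1 ≡ 81 (mod 247)
81^2 ≡ 139 (mod 247)
81^3 ≡ 144 (mod 247)
81^4 ≡ 55 (mod 247)
81^6 ≡ 235 (mod 247)
81^8 ≡ 61 (mod 247)
81^9 ≡ 1 (mod 247) ✓
The order of 81 is 9, so the subgroup it generates has 9 elements.
[(Z/247Z)^× : ⟨81⟩] = 216/9 = 24.

24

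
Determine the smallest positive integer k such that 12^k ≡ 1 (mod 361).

114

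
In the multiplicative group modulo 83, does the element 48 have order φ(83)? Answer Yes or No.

No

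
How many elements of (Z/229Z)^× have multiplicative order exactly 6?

2

φ(229) = 229 − 1 = 228 = 2^2 · 3 · 19.
In a cyclic group of order 228, there are φ(d) elements of order d for each divisor d of 228, and zero for non-divisors.
6 = 2 · 3 divides 228, and φ(6) = 2.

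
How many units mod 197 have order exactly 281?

φ(197) = 197 − 1 = 196 = 2^2 · 7^2.
In a cyclic group of order 196, there are φ(d) elements of order d for each divisor d of 196, and zero for non-divisors.
281 does not divide 196, so no element of (Z/197Z)^× has order 281.

0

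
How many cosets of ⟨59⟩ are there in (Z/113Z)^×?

1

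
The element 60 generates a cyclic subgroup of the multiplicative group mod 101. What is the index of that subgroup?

5

Since 60 ∈ (Z/101Z)^×, its order divides φ(101) = 101 − 1 = 100 = 2^2 · 5^2.
Divisors of 100: 1, 2, 4, 5, 10, 20, 25, 50, 100.
Check 60^d mod 101 for each divisor in increasing order:
60^1 ≡ 60 (mod 101)
60^2 ≡ 65 (mod 101)
60^4 ≡ 84 (mod 101)
60^5 ≡ 91 (mod 101)
60^10 ≡ 100 (mod 101)
60^20 ≡ 1 (mod 101) ✓
The order of 60 is 20, so the subgroup it generates has 20 elements.
[(Z/101Z)^× : ⟨60⟩] = 100/20 = 5.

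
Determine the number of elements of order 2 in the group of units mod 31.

φ(31) = 31 − 1 = 30 = 2 · 3 · 5.
(Z/31Z)^× is cyclic (|G| = 30); a cyclic group of order m has exactly φ(d) elements of each order d | m, and none otherwise.
2 | 30, and φ(2) = 2 − 1 = 1.

1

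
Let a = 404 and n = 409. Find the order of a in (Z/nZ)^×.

34

By Lagrange's theorem, ord_409(404) divides φ(409) = 409 − 1 = 408 = 2^3 · 3 · 17.
Divisors of 408: 1, 2, 3, 4, 6, 8, 12, 17, 24, 34, 51, 68, 102, 136, 204, 408.
Compute 404^d (mod 409) for the divisors d until we hit 1:
404^1 ≡ 404
404^2 ≡ 25
404^3 ≡ 284
404^4 ≡ 216
404^6 ≡ 83
404^8 ≡ 30
404^12 ≡ 345
404^17 ≡ 408
404^24 ≡ 6
404^34 ≡ 1
Hence ord(404) = 34.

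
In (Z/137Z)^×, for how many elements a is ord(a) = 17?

φ(137) = 137 − 1 = 136 = 2^3 · 17.
In a cyclic group of order 136, there are φ(d) elements of order d for each divisor d of 136, and zero for non-divisors.
17 | 136, and φ(17) = 17 − 1 = 16.

16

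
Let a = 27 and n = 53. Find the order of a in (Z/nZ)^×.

52

ord(27) | φ(53) = 53 − 1 = 52 = 2^2 · 13.
Divisors of 52: 1, 2, 4, 13, 26, 52.
Test each divisor d:
27^1 ≡ 27 (mod 53)
27^2 ≡ 40 (mod 53)
27^4 ≡ 10 (mod 53)
27^13 ≡ 23 (mod 53)
27^26 ≡ 52 (mod 53)
27^52 ≡ 1 (mod 53) ✓
Hence ord(27) = 52.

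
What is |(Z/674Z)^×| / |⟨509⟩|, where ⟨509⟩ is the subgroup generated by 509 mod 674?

14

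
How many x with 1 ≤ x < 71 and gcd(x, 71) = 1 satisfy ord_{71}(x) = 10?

4

φ(71) = 71 − 1 = 70 = 2 · 5 · 7.
In a cyclic group of order 70, there are φ(d) elements of order d for each divisor d of 70, and zero for non-divisors.
10 = 2 · 5 divides 70, and φ(10) = 4.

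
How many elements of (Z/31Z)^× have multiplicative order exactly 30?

8

φ(31) = 31 − 1 = 30 = 2 · 3 · 5.
(Z/31Z)^× is cyclic (|G| = 30); a cyclic group of order m has exactly φ(d) elements of each order d | m, and none otherwise.
30 = 2 · 3 · 5 divides 30, and φ(30) = 8.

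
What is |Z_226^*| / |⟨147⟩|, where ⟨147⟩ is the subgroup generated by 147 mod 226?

1

The order of 147 must divide φ(226) = φ(2)·φ(113) = 1·112 = 112 = 2^4 · 7.
Divisors of 112: 1, 2, 4, 7, 8, 14, 16, 28, 56, 112.
Evaluate successive powers at the divisors of 112:
147^1 ≡ 147 (mod 226)
147^2 ≡ 139 (mod 226)
147^4 ≡ 111 (mod 226)
147^7 ≡ 153 (mod 226)
147^8 ≡ 117 (mod 226)
147^14 ≡ 131 (mod 226)
147^16 ≡ 129 (mod 226)
147^28 ≡ 211 (mod 226)
147^56 ≡ 225 (mod 226)
147^112 ≡ 1 (mod 226) ✓
So ord_226(147) = 112, hence |⟨147⟩| = 112.
The index is φ(226) / ord(147) = 112 / 112 = 1.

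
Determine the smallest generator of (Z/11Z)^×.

2

φ(11) = 11 − 1 = 10 = 2 · 5.
Test candidates g = 2, 3, … against the prime factors q ∈ {2, 5} of φ(11): g is a generator iff g^(10/q) ≢ 1 for every such q.
g = 2: 2^5 ≡ 10; 2^2 ≡ 4 — none is 1, so 2 is a primitive root.
Hence the least primitive root of 11 is 2.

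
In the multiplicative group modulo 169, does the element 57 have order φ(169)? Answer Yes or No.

φ(169) = φ(13^2) = 13·(13−1) = 156 = 2^2 · 3 · 13.
An element g generates (Z/169Z)^× iff g^(156/q) ≢ 1 (mod 169) for each prime q ∈ {2, 3, 13}.
57^78 ≡ 168 (mod 169)  [q = 2: ≢ 1 ✓]
57^52 ≡ 1 (mod 169)  [q = 3: ≡ 1 ✗]
57^12 ≡ 105 (mod 169)  [q = 13: ≢ 1 ✓]
The check at q = 3 fails, so 57 generates a proper subgroup.

No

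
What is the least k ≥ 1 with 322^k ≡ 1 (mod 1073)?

84

By Lagrange's theorem, ord_1073(322) divides φ(1073) = φ(29·37) = (29−1)·(37−1) = 28·36 = 1008 = 2^4 · 3^2 · 7.
Divisors of 1008: 1, 2, 3, 4, 6, 7, 8, 9, 12, 14, 16, 18, 21, 24, 28, 36, 42, 48, 56, 63, 72, 84, 112, 126, 144, 168, 252, 336, 504, 1008.
Compute 322^d (mod 1073) for the divisors d until we hit 1:
322^1 ≡ 322 (mod 1073)
322^2 ≡ 676 (mod 1073)
322^3 ≡ 926 (mod 1073)
322^4 ≡ 951 (mod 1073)
322^6 ≡ 149 (mod 1073)
322^7 ≡ 766 (mod 1073)
322^8 ≡ 935 (mod 1073)
322^9 ≡ 630 (mod 1073)
322^12 ≡ 741 (mod 1073)
322^14 ≡ 898 (mod 1073)
322^16 ≡ 803 (mod 1073)
322^18 ≡ 963 (mod 1073)
322^21 ≡ 75 (mod 1073)
322^24 ≡ 778 (mod 1073)
322^28 ≡ 581 (mod 1073)
322^36 ≡ 297 (mod 1073)
322^42 ≡ 260 (mod 1073)
322^48 ≡ 112 (mod 1073)
322^56 ≡ 639 (mod 1073)
322^63 ≡ 186 (mod 1073)
322^72 ≡ 223 (mod 1073)
322^84 ≡ 1 (mod 1073) ✓
Therefore the multiplicative order of 322 modulo 1073 is 84.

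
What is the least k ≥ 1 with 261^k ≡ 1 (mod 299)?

11

ord(261) | φ(299) = φ(13·23) = (13−1)·(23−1) = 12·22 = 264 = 2^3 · 3 · 11.
Divisors of 264: 1, 2, 3, 4, 6, 8, 11, 12, 22, 24, 33, 44, 66, 88, 132, 264.
Test each divisor d:
261^1 ≡ 261 (mod 299)
261^2 ≡ 248 (mod 299)
261^3 ≡ 144 (mod 299)
261^4 ≡ 209 (mod 299)
261^6 ≡ 105 (mod 299)
261^8 ≡ 27 (mod 299)
261^11 ≡ 1 (mod 299) ✓
So ord_299(261) = 11.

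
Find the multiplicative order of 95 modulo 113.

The order of 95 must divide φ(113) = 113 − 1 = 112 = 2^4 · 7.
Divisors of 112: 1, 2, 4, 7, 8, 14, 16, 28, 56, 112.
Check 95^d mod 113 for each divisor in increasing order:
95^1 ≡ 95 (mod 113)
95^2 ≡ 98 (mod 113)
95^4 ≡ 112 (mod 113)
95^7 ≡ 69 (mod 113)
95^8 ≡ 1 (mod 113) ✓
So ord_113(95) = 8.

8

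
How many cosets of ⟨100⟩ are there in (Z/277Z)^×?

4

Since 100 ∈ (Z/277Z)^×, its order divides φ(277) = 277 − 1 = 276 = 2^2 · 3 · 23.
Divisors of 276: 1, 2, 3, 4, 6, 12, 23, 46, 69, 92, 138, 276.
Check 100^d mod 277 for each divisor in increasing order:
100^1 ≡ 100
100^2 ≡ 28
100^3 ≡ 30
100^4 ≡ 230
100^6 ≡ 69
100^12 ≡ 52
100^23 ≡ 160
100^46 ≡ 116
100^69 ≡ 1
Thus |⟨100⟩| = ord(100) = 69.
The index is φ(277) / ord(100) = 276 / 69 = 4.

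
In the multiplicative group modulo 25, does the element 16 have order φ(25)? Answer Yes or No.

No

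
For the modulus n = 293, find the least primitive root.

2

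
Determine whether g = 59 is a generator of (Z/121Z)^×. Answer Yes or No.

No

φ(121) = φ(11^2) = 11·(11−1) = 110 = 2 · 5 · 11.
Test 59^(110/q) mod 121 for each prime factor q of 110:
59^55 ≡ 1 (mod 121)  [q = 2: ≡ 1 ✗]
59^22 ≡ 27 (mod 121)  [q = 5: ≢ 1 ✓]
59^10 ≡ 67 (mod 121)  [q = 11: ≢ 1 ✓]
Since 59^55 ≡ 1, the order of 59 divides 55 < 110, so 59 is not a primitive root.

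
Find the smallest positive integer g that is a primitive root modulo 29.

φ(29) = 29 − 1 = 28 = 2^2 · 7.
Test candidates g = 2, 3, … against the prime factors q ∈ {2, 7} of φ(29): g is a generator iff g^(28/q) ≢ 1 for every such q.
g = 2: 2^14 ≡ 28; 2^4 ≡ 16 — none is 1, so 2 is a primitive root.
So 2 is the smallest generator of (Z/29Z)^×.

2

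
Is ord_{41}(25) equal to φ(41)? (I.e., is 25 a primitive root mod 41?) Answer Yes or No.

No

φ(41) = 41 − 1 = 40 = 2^3 · 5.
25 is a primitive root mod 41 iff 25^(φ(41)/q) ≢ 1 for every prime q | φ(41), i.e. q ∈ {2, 5}.
25^20 ≡ 1 (mod 41)  [q = 2: ≡ 1 ✗]
25^8 ≡ 37 (mod 41)  [q = 5: ≢ 1 ✓]
25^20 ≡ 1 shows ord(25) | 20, strictly less than φ(41); not a primitive root.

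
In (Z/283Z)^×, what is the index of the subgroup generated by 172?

3

The order of 172 must divide φ(283) = 283 − 1 = 282 = 2 · 3 · 47.
Divisors of 282: 1, 2, 3, 6, 47, 94, 141, 282.
Test each divisor d:
172^1 ≡ 172
172^2 ≡ 152
172^3 ≡ 108
172^6 ≡ 61
172^47 ≡ 282
172^94 ≡ 1
Thus |⟨172⟩| = ord(172) = 94.
[(Z/283Z)^× : ⟨172⟩] = 282/94 = 3.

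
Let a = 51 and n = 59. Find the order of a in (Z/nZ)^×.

By Lagrange's theorem, ord_59(51) divides φ(59) = 59 − 1 = 58 = 2 · 29.
Divisors of 58: 1, 2, 29, 58.
Evaluate successive powers at the divisors of 58:
51^1 ≡ 51 (mod 59)
51^2 ≡ 5 (mod 59)
51^29 ≡ 1 (mod 59) ✓
So ord_59(51) = 29.

29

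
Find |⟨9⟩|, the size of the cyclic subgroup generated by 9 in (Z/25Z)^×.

10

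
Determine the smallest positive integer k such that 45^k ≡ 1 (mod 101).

50

The order of 45 must divide φ(101) = 101 − 1 = 100 = 2^2 · 5^2.
Divisors of 100: 1, 2, 4, 5, 10, 20, 25, 50, 100.
Compute 45^d (mod 101) for the divisors d until we hit 1:
45^1 ≡ 45 (mod 101)
45^2 ≡ 5 (mod 101)
45^4 ≡ 25 (mod 101)
45^5 ≡ 14 (mod 101)
45^10 ≡ 95 (mod 101)
45^20 ≡ 36 (mod 101)
45^25 ≡ 100 (mod 101)
45^50 ≡ 1 (mod 101) ✓
Therefore the multiplicative order of 45 modulo 101 is 50.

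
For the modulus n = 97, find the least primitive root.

φ(97) = 97 − 1 = 96 = 2^5 · 3.
g is a primitive root iff g^(96/q) ≢ 1 (mod 97) for each prime q ∈ {2, 3}.
g = 2: 2^48 ≡ 1 — hits 1, so not a primitive root.
g = 3: 3^48 ≡ 1 — hits 1, so not a primitive root.
g = 4: 4^48 ≡ 1 — hits 1, so not a primitive root.
g = 5: 5^48 ≡ 96; 5^32 ≡ 35 — none is 1, so 5 is a primitive root.
Hence the least primitive root of 97 is 5.

5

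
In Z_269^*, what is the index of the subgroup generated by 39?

By Lagrange's theorem, ord_269(39) divides φ(269) = 269 − 1 = 268 = 2^2 · 67.
Divisors of 268: 1, 2, 4, 67, 134, 268.
Evaluate successive powers at the divisors of 268:
39^1 ≡ 39
39^2 ≡ 176
39^4 ≡ 41
39^67 ≡ 82
39^134 ≡ 268
39^268 ≡ 1
So ord_269(39) = 268, hence |⟨39⟩| = 268.
Index = |(Z/269Z)^×| / |⟨39⟩| = 268 / 268 = 1.

1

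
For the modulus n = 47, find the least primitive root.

5

φ(47) = 47 − 1 = 46 = 2 · 23.
g is a primitive root iff g^(46/q) ≢ 1 (mod 47) for each prime q ∈ {2, 23}.
g = 2: 2^23 ≡ 1 — hits 1, so not a primitive root.
g = 3: 3^23 ≡ 1 — hits 1, so not a primitive root.
g = 4: 4^23 ≡ 1 — hits 1, so not a primitive root.
g = 5: 5^23 ≡ 46; 5^2 ≡ 25 — none is 1, so 5 is a primitive root.
Hence the least primitive root of 47 is 5.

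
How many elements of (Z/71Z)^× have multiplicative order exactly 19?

φ(71) = 71 − 1 = 70 = 2 · 5 · 7.
(Z/71Z)^× is cyclic (|G| = 70); a cyclic group of order m has exactly φ(d) elements of each order d | m, and none otherwise.
Here 70 is not a multiple of 19, so there are no elements of order 19.

0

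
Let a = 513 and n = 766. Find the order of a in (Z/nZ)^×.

191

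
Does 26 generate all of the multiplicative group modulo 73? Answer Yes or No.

φ(73) = 73 − 1 = 72 = 2^3 · 3^2.
An element g generates (Z/73Z)^× iff g^(72/q) ≢ 1 (mod 73) for each prime q ∈ {2, 3}.
26^36 ≡ 72 (mod 73)  [q = 2: ≢ 1 ✓]
26^24 ≡ 8 (mod 73)  [q = 3: ≢ 1 ✓]
All checks pass, so 26 has order 72 and is a primitive root modulo 73.

Yes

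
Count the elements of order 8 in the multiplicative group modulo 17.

φ(17) = 17 − 1 = 16 = 2^4.
In a cyclic group of order 16, there are φ(d) elements of order d for each divisor d of 16, and zero for non-divisors.
8 = 2^3 divides 16, and φ(8) = 4.

4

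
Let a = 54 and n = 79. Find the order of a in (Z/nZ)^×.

78

By Lagrange's theorem, ord_79(54) divides φ(79) = 79 − 1 = 78 = 2 · 3 · 13.
Divisors of 78: 1, 2, 3, 6, 13, 26, 39, 78.
Compute 54^d (mod 79) for the divisors d until we hit 1:
54^1 ≡ 54
54^2 ≡ 72
54^3 ≡ 17
54^6 ≡ 52
54^13 ≡ 24
54^26 ≡ 23
54^39 ≡ 78
54^78 ≡ 1
Hence ord(54) = 78.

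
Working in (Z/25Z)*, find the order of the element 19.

10

ord(19) | φ(25) = φ(5^2) = 5·(5−1) = 20 = 2^2 · 5.
Divisors of 20: 1, 2, 4, 5, 10, 20.
Check 19^d mod 25 for each divisor in increasing order:
19^1 ≡ 19 (mod 25)
19^2 ≡ 11 (mod 25)
19^4 ≡ 21 (mod 25)
19^5 ≡ 24 (mod 25)
19^10 ≡ 1 (mod 25) ✓
So ord_25(19) = 10.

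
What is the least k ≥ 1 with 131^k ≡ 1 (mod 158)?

Since 131 ∈ (Z/158Z)^×, its order divides φ(158) = φ(2)·φ(79) = 1·78 = 78 = 2 · 3 · 13.
Divisors of 78: 1, 2, 3, 6, 13, 26, 39, 78.
Evaluate successive powers at the divisors of 78:
131^1 ≡ 131 (mod 158)
131^2 ≡ 97 (mod 158)
131^3 ≡ 67 (mod 158)
131^6 ≡ 65 (mod 158)
131^13 ≡ 1 (mod 158) ✓
Hence ord(131) = 13.

13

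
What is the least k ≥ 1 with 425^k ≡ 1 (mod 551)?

84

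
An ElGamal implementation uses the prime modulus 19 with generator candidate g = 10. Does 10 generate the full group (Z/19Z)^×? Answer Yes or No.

Yes

φ(19) = 19 − 1 = 18 = 2 · 3^2.
It suffices to check that the order of 10 is not a proper divisor of 18: compute 10^(18/q) for q ∈ {2, 3}.
10^9 ≡ 18 (mod 19)  [q = 2: ≢ 1 ✓]
10^6 ≡ 11 (mod 19)  [q = 3: ≢ 1 ✓]
None equal 1, so ord_19(10) = 18: 10 is a primitive root.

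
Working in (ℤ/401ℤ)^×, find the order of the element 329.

10

By Lagrange's theorem, ord_401(329) divides φ(401) = 401 − 1 = 400 = 2^4 · 5^2.
Divisors of 400: 1, 2, 4, 5, 8, 10, 16, 20, 25, 40, 50, 80, 100, 200, 400.
Check 329^d mod 401 for each divisor in increasing order:
329^1 ≡ 329 (mod 401)
329^2 ≡ 372 (mod 401)
329^4 ≡ 39 (mod 401)
329^5 ≡ 400 (mod 401)
329^8 ≡ 318 (mod 401)
329^10 ≡ 1 (mod 401) ✓
Therefore the multiplicative order of 329 modulo 401 is 10.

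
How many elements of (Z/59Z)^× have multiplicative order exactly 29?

28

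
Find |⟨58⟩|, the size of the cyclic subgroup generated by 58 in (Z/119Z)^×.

48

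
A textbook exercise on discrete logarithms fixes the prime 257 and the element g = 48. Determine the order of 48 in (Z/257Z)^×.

Since 48 ∈ (Z/257Z)^×, its order divides φ(257) = 257 − 1 = 256 = 2^8.
Divisors of 256: 1, 2, 4, 8, 16, 32, 64, 128, 256.
Compute 48^d (mod 257) for the divisors d until we hit 1:
48^1 ≡ 48
48^2 ≡ 248
48^4 ≡ 81
48^8 ≡ 136
48^16 ≡ 249
48^32 ≡ 64
48^64 ≡ 241
48^128 ≡ 256
48^256 ≡ 1
The smallest such exponent is 256, so the order of 48 is 256.

256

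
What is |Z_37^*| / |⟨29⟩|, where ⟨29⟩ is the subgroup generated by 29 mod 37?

3

The order of 29 must divide φ(37) = 37 − 1 = 36 = 2^2 · 3^2.
Divisors of 36: 1, 2, 3, 4, 6, 9, 12, 18, 36.
Evaluate successive powers at the divisors of 36:
29^1 ≡ 29
29^2 ≡ 27
29^3 ≡ 6
29^4 ≡ 26
29^6 ≡ 36
29^9 ≡ 31
29^12 ≡ 1
So ord_37(29) = 12, hence |⟨29⟩| = 12.
Index = |(Z/37Z)^×| / |⟨29⟩| = 36 / 12 = 3.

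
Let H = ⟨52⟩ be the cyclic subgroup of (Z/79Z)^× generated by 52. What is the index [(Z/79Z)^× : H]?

6

ord(52) | φ(79) = 79 − 1 = 78 = 2 · 3 · 13.
Divisors of 78: 1, 2, 3, 6, 13, 26, 39, 78.
Compute 52^d (mod 79) for the divisors d until we hit 1:
52^1 ≡ 52 (mod 79)
52^2 ≡ 18 (mod 79)
52^3 ≡ 67 (mod 79)
52^6 ≡ 65 (mod 79)
52^13 ≡ 1 (mod 79) ✓
So ord_79(52) = 13, hence |⟨52⟩| = 13.
Index = |(Z/79Z)^×| / |⟨52⟩| = 78 / 13 = 6.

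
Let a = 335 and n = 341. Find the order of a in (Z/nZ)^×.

15

Since 335 ∈ (Z/341Z)^×, its order divides φ(341) = φ(11·31) = (11−1)·(31−1) = 10·30 = 300 = 2^2 · 3 · 5^2.
Divisors of 300: 1, 2, 3, 4, 5, 6, 10, 12, 15, 20, 25, 30, 50, 60, 75, 100, 150, 300.
Evaluate successive powers at the divisors of 300:
335^1 ≡ 335 (mod 341)
335^2 ≡ 36 (mod 341)
335^3 ≡ 125 (mod 341)
335^4 ≡ 273 (mod 341)
335^5 ≡ 67 (mod 341)
335^6 ≡ 280 (mod 341)
335^10 ≡ 56 (mod 341)
335^12 ≡ 311 (mod 341)
335^15 ≡ 1 (mod 341) ✓
Hence ord(335) = 15.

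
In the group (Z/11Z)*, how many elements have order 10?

φ(11) = 11 − 1 = 10 = 2 · 5.
Since (Z/11Z)^× is cyclic of order 10, the number of elements of order d is φ(d) when d | 10 and 0 otherwise.
10 = 2 · 5 divides 10, and φ(10) = 4.

4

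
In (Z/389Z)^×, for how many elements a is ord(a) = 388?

192

φ(389) = 389 − 1 = 388 = 2^2 · 97.
In a cyclic group of order 388, there are φ(d) elements of order d for each divisor d of 388, and zero for non-divisors.
388 = 2^2 · 97 divides 388, and φ(388) = 192.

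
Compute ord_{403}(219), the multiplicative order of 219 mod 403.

60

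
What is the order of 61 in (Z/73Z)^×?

36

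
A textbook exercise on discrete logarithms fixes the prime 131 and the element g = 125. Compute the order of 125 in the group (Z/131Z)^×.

By Lagrange's theorem, ord_131(125) divides φ(131) = 131 − 1 = 130 = 2 · 5 · 13.
Divisors of 130: 1, 2, 5, 10, 13, 26, 65, 130.
Check 125^d mod 131 for each divisor in increasing order:
125^1 ≡ 125
125^2 ≡ 36
125^5 ≡ 84
125^10 ≡ 113
125^13 ≡ 89
125^26 ≡ 61
125^65 ≡ 1
The smallest such exponent is 65, so the order of 125 is 65.

65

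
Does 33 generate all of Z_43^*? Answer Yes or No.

Yes

φ(43) = 43 − 1 = 42 = 2 · 3 · 7.
It suffices to check that the order of 33 is not a proper divisor of 42: compute 33^(42/q) for q ∈ {2, 3, 7}.
33^21 ≡ 42 (mod 43)  [q = 2: ≢ 1 ✓]
33^14 ≡ 36 (mod 43)  [q = 3: ≢ 1 ✓]
33^6 ≡ 35 (mod 43)  [q = 7: ≢ 1 ✓]
None equal 1, so ord_43(33) = 42: 33 is a primitive root.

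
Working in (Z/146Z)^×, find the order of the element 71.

The order of 71 must divide φ(146) = φ(2)·φ(73) = 1·72 = 72 = 2^3 · 3^2.
Divisors of 72: 1, 2, 3, 4, 6, 8, 9, 12, 18, 24, 36, 72.
Compute 71^d (mod 146) for the divisors d until we hit 1:
71^1 ≡ 71
71^2 ≡ 77
71^3 ≡ 65
71^4 ≡ 89
71^6 ≡ 137
71^8 ≡ 37
71^9 ≡ 145
71^12 ≡ 81
71^18 ≡ 1
So ord_146(71) = 18.

18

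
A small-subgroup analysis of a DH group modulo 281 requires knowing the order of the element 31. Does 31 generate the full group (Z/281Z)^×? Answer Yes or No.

No

φ(281) = 281 − 1 = 280 = 2^3 · 5 · 7.
An element g generates (Z/281Z)^× iff g^(280/q) ≢ 1 (mod 281) for each prime q ∈ {2, 5, 7}.
31^140 ≡ 1 (mod 281)  [q = 2: ≡ 1 ✗]
31^56 ≡ 90 (mod 281)  [q = 5: ≢ 1 ✓]
31^40 ≡ 79 (mod 281)  [q = 7: ≢ 1 ✓]
Since 31^140 ≡ 1, the order of 31 divides 140 < 280, so 31 is not a primitive root.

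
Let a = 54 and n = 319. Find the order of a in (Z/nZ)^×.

14

By Lagrange's theorem, ord_319(54) divides φ(319) = φ(11·29) = (11−1)·(29−1) = 10·28 = 280 = 2^3 · 5 · 7.
Divisors of 280: 1, 2, 4, 5, 7, 8, 10, 14, 20, 28, 35, 40, 56, 70, 140, 280.
Compute 54^d (mod 319) for the divisors d until we hit 1:
54^1 ≡ 54 (mod 319)
54^2 ≡ 45 (mod 319)
54^4 ≡ 111 (mod 319)
54^5 ≡ 252 (mod 319)
54^7 ≡ 175 (mod 319)
54^8 ≡ 199 (mod 319)
54^10 ≡ 23 (mod 319)
54^14 ≡ 1 (mod 319) ✓
So ord_319(54) = 14.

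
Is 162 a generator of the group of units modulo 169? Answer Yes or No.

Yes

φ(169) = φ(13^2) = 13·(13−1) = 156 = 2^2 · 3 · 13.
162 is a primitive root mod 169 iff 162^(φ(169)/q) ≢ 1 for every prime q | φ(169), i.e. q ∈ {2, 3, 13}.
162^78 ≡ 168 (mod 169)  [q = 2: ≢ 1 ✓]
162^52 ≡ 22 (mod 169)  [q = 3: ≢ 1 ✓]
162^12 ≡ 118 (mod 169)  [q = 13: ≢ 1 ✓]
All checks pass, so 162 has order 156 and is a primitive root modulo 169.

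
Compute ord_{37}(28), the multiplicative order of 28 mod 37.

The order of 28 must divide φ(37) = 37 − 1 = 36 = 2^2 · 3^2.
Divisors of 36: 1, 2, 3, 4, 6, 9, 12, 18, 36.
Compute 28^d (mod 37) for the divisors d until we hit 1:
28^1 ≡ 28 (mod 37)
28^2 ≡ 7 (mod 37)
28^3 ≡ 11 (mod 37)
28^4 ≡ 12 (mod 37)
28^6 ≡ 10 (mod 37)
28^9 ≡ 36 (mod 37)
28^12 ≡ 26 (mod 37)
28^18 ≡ 1 (mod 37) ✓
So ord_37(28) = 18.

18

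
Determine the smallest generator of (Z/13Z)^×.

φ(13) = 13 − 1 = 12 = 2^2 · 3.
Test candidates g = 2, 3, … against the prime factors q ∈ {2, 3} of φ(13): g is a generator iff g^(12/q) ≢ 1 for every such q.
g = 2: 2^6 ≡ 12; 2^4 ≡ 3 — none is 1, so 2 is a primitive root.
Hence the least primitive root of 13 is 2.

2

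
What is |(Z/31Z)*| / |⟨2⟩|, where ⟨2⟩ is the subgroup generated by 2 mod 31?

ord(2) | φ(31) = 31 − 1 = 30 = 2 · 3 · 5.
Divisors of 30: 1, 2, 3, 5, 6, 10, 15, 30.
Test each divisor d:
2^1 ≡ 2
2^2 ≡ 4
2^3 ≡ 8
2^5 ≡ 1
Thus |⟨2⟩| = ord(2) = 5.
The index is φ(31) / ord(2) = 30 / 5 = 6.

6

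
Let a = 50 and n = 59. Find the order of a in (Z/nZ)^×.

58

The order of 50 must divide φ(59) = 59 − 1 = 58 = 2 · 29.
Divisors of 58: 1, 2, 29, 58.
Evaluate successive powers at the divisors of 58:
50^1 ≡ 50
50^2 ≡ 22
50^29 ≡ 58
50^58 ≡ 1
So ord_59(50) = 58.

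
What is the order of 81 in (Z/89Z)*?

By Lagrange's theorem, ord_89(81) divides φ(89) = 89 − 1 = 88 = 2^3 · 11.
Divisors of 88: 1, 2, 4, 8, 11, 22, 44, 88.
Check 81^d mod 89 for each divisor in increasing order:
81^1 ≡ 81
81^2 ≡ 64
81^4 ≡ 2
81^8 ≡ 4
81^11 ≡ 88
81^22 ≡ 1
The smallest such exponent is 22, so the order of 81 is 22.

22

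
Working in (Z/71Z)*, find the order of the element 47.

70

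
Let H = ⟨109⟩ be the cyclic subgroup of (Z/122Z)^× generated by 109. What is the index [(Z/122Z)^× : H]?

ord(109) | φ(122) = φ(2)·φ(61) = 1·60 = 60 = 2^2 · 3 · 5.
Divisors of 60: 1, 2, 3, 4, 5, 6, 10, 12, 15, 20, 30, 60.
Check 109^d mod 122 for each divisor in increasing order:
109^1 ≡ 109 (mod 122)
109^2 ≡ 47 (mod 122)
109^3 ≡ 121 (mod 122)
109^4 ≡ 13 (mod 122)
109^5 ≡ 75 (mod 122)
109^6 ≡ 1 (mod 122) ✓
So ord_122(109) = 6, hence |⟨109⟩| = 6.
[(Z/122Z)^× : ⟨109⟩] = 60/6 = 10.

10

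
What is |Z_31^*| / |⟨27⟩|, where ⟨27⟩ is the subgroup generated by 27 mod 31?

The order of 27 must divide φ(31) = 31 − 1 = 30 = 2 · 3 · 5.
Divisors of 30: 1, 2, 3, 5, 6, 10, 15, 30.
Compute 27^d (mod 31) for the divisors d until we hit 1:
27^1 ≡ 27 (mod 31)
27^2 ≡ 16 (mod 31)
27^3 ≡ 29 (mod 31)
27^5 ≡ 30 (mod 31)
27^6 ≡ 4 (mod 31)
27^10 ≡ 1 (mod 31) ✓
The order of 27 is 10, so the subgroup it generates has 10 elements.
The index is φ(31) / ord(27) = 30 / 10 = 3.

3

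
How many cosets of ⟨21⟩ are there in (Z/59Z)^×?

2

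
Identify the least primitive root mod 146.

φ(146) = φ(2)·φ(73) = 1·72 = 72 = 2^3 · 3^2.
Test candidates g = 2, 3, … against the prime factors q ∈ {2, 3} of φ(146): g is a generator iff g^(72/q) ≢ 1 for every such q.
g = 2: gcd(2, 146) = 2 > 1, not a unit — skip.
g = 3: 3^36 ≡ 1 — hits 1, so not a primitive root.
g = 4: gcd(4, 146) = 2 > 1, not a unit — skip.
g = 5: 5^36 ≡ 145; 5^24 ≡ 81 — none is 1, so 5 is a primitive root.
Hence the least primitive root of 146 is 5.

5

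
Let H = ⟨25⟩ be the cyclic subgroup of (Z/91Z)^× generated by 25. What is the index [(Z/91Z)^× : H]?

12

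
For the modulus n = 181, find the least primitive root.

2

φ(181) = 181 − 1 = 180 = 2^2 · 3^2 · 5.
Test candidates g = 2, 3, … against the prime factors q ∈ {2, 3, 5} of φ(181): g is a generator iff g^(180/q) ≢ 1 for every such q.
g = 2: 2^90 ≡ 180; 2^60 ≡ 48; 2^36 ≡ 59 — none is 1, so 2 is a primitive root.
The smallest primitive root modulo 181 is 2.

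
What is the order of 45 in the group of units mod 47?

By Lagrange's theorem, ord_47(45) divides φ(47) = 47 − 1 = 46 = 2 · 23.
Divisors of 46: 1, 2, 23, 46.
Evaluate successive powers at the divisors of 46:
45^1 ≡ 45 (mod 47)
45^2 ≡ 4 (mod 47)
45^23 ≡ 46 (mod 47)
45^46 ≡ 1 (mod 47) ✓
Hence ord(45) = 46.

46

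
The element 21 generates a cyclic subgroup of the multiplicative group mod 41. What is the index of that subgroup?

2

The order of 21 must divide φ(41) = 41 − 1 = 40 = 2^3 · 5.
Divisors of 40: 1, 2, 4, 5, 8, 10, 20, 40.
Test each divisor d:
21^1 ≡ 21
21^2 ≡ 31
21^4 ≡ 18
21^5 ≡ 9
21^8 ≡ 37
21^10 ≡ 40
21^20 ≡ 1
Thus |⟨21⟩| = ord(21) = 20.
The index is φ(41) / ord(21) = 40 / 20 = 2.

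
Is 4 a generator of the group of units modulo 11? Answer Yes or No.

No

φ(11) = 11 − 1 = 10 = 2 · 5.
Test 4^(10/q) mod 11 for each prime factor q of 10:
4^5 ≡ 1 (mod 11)  [q = 2: ≡ 1 ✗]
4^2 ≡ 5 (mod 11)  [q = 5: ≢ 1 ✓]
The check at q = 2 fails, so 4 generates a proper subgroup.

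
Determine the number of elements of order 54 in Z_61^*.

φ(61) = 61 − 1 = 60 = 2^2 · 3 · 5.
In a cyclic group of order 60, there are φ(d) elements of order d for each divisor d of 60, and zero for non-divisors.
54 does not divide 60, so no element of (Z/61Z)^× has order 54.

0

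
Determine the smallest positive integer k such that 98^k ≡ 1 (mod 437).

198

Since 98 ∈ (Z/437Z)^×, its order divides φ(437) = φ(19·23) = (19−1)·(23−1) = 18·22 = 396 = 2^2 · 3^2 · 11.
Divisors of 396: 1, 2, 3, 4, 6, 9, 11, 12, 18, 22, 33, 36, 44, 66, 99, 132, 198, 396.
Check 98^d mod 437 for each divisor in increasing order:
98^1 ≡ 98
98^2 ≡ 427
98^3 ≡ 331
98^4 ≡ 100
98^6 ≡ 311
98^9 ≡ 246
98^11 ≡ 162
98^12 ≡ 144
98^18 ≡ 210
98^22 ≡ 24
98^33 ≡ 392
98^36 ≡ 400
98^44 ≡ 139
98^66 ≡ 277
98^99 ≡ 208
98^132 ≡ 254
98^198 ≡ 1
So ord_437(98) = 198.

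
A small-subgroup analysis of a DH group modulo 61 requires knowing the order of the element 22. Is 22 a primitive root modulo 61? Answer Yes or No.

φ(61) = 61 − 1 = 60 = 2^2 · 3 · 5.
Test 22^(60/q) mod 61 for each prime factor q of 60:
22^30 ≡ 1 (mod 61)  [q = 2: ≡ 1 ✗]
22^20 ≡ 47 (mod 61)  [q = 3: ≢ 1 ✓]
22^12 ≡ 9 (mod 61)  [q = 5: ≢ 1 ✓]
The check at q = 2 fails, so 22 generates a proper subgroup.

No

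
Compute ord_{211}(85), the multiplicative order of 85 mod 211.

210

The order of 85 must divide φ(211) = 211 − 1 = 210 = 2 · 3 · 5 · 7.
Divisors of 210: 1, 2, 3, 5, 6, 7, 10, 14, 15, 21, 30, 35, 42, 70, 105, 210.
Test each divisor d:
85^1 ≡ 85
85^2 ≡ 51
85^3 ≡ 115
85^5 ≡ 168
85^6 ≡ 143
85^7 ≡ 128
85^10 ≡ 161
85^14 ≡ 137
85^15 ≡ 40
85^21 ≡ 23
85^30 ≡ 123
85^35 ≡ 197
85^42 ≡ 107
85^70 ≡ 196
85^105 ≡ 210
85^210 ≡ 1
So ord_211(85) = 210.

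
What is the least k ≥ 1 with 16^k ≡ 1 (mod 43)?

ord(16) | φ(43) = 43 − 1 = 42 = 2 · 3 · 7.
Divisors of 42: 1, 2, 3, 6, 7, 14, 21, 42.
Evaluate successive powers at the divisors of 42:
16^1 ≡ 16 (mod 43)
16^2 ≡ 41 (mod 43)
16^3 ≡ 11 (mod 43)
16^6 ≡ 35 (mod 43)
16^7 ≡ 1 (mod 43) ✓
Therefore the multiplicative order of 16 modulo 43 is 7.

7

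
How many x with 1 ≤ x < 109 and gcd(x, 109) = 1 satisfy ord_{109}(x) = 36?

12

φ(109) = 109 − 1 = 108 = 2^2 · 3^3.
In a cyclic group of order 108, there are φ(d) elements of order d for each divisor d of 108, and zero for non-divisors.
36 = 2^2 · 3^2 divides 108, and φ(36) = 12.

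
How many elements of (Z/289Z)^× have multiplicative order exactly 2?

1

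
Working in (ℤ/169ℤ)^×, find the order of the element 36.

ord(36) | φ(169) = φ(13^2) = 13·(13−1) = 156 = 2^2 · 3 · 13.
Divisors of 156: 1, 2, 3, 4, 6, 12, 13, 26, 39, 52, 78, 156.
Evaluate successive powers at the divisors of 156:
36^1 ≡ 36
36^2 ≡ 113
36^3 ≡ 12
36^4 ≡ 94
36^6 ≡ 144
36^12 ≡ 118
36^13 ≡ 23
36^26 ≡ 22
36^39 ≡ 168
36^52 ≡ 146
36^78 ≡ 1
The smallest such exponent is 78, so the order of 36 is 78.

78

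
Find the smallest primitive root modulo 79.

φ(79) = 79 − 1 = 78 = 2 · 3 · 13.
g is a primitive root iff g^(78/q) ≢ 1 (mod 79) for each prime q ∈ {2, 3, 13}.
g = 2: 2^39 ≡ 1 — hits 1, so not a primitive root.
g = 3: 3^39 ≡ 78; 3^26 ≡ 23; 3^6 ≡ 18 — none is 1, so 3 is a primitive root.
Hence the least primitive root of 79 is 3.

3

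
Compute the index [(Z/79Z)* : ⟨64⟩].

The order of 64 must divide φ(79) = 79 − 1 = 78 = 2 · 3 · 13.
Divisors of 78: 1, 2, 3, 6, 13, 26, 39, 78.
Check 64^d mod 79 for each divisor in increasing order:
64^1 ≡ 64
64^2 ≡ 67
64^3 ≡ 22
64^6 ≡ 10
64^13 ≡ 1
So ord_79(64) = 13, hence |⟨64⟩| = 13.
The index is φ(79) / ord(64) = 78 / 13 = 6.

6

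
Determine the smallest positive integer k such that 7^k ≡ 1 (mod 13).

12

Since 7 ∈ (Z/13Z)^×, its order divides φ(13) = 13 − 1 = 12 = 2^2 · 3.
Divisors of 12: 1, 2, 3, 4, 6, 12.
Evaluate successive powers at the divisors of 12:
7^1 ≡ 7
7^2 ≡ 10
7^3 ≡ 5
7^4 ≡ 9
7^6 ≡ 12
7^12 ≡ 1
Therefore the multiplicative order of 7 modulo 13 is 12.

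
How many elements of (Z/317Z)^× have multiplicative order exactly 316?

156

φ(317) = 317 − 1 = 316 = 2^2 · 79.
Since (Z/317Z)^× is cyclic of order 316, the number of elements of order d is φ(d) when d | 316 and 0 otherwise.
316 = 2^2 · 79 divides 316, and φ(316) = 156.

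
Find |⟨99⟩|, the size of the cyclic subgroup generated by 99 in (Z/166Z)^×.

Since 99 ∈ (Z/166Z)^×, its order divides φ(166) = φ(2)·φ(83) = 1·82 = 82 = 2 · 41.
Divisors of 82: 1, 2, 41, 82.
Check 99^d mod 166 for each divisor in increasing order:
99^1 ≡ 99
99^2 ≡ 7
99^41 ≡ 1
Therefore the multiplicative order of 99 modulo 166 is 41.

41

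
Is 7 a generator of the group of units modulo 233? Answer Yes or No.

No

φ(233) = 233 − 1 = 232 = 2^3 · 29.
Test 7^(232/q) mod 233 for each prime factor q of 232:
7^116 ≡ 1 (mod 233)  [q = 2: ≡ 1 ✗]
7^8 ≡ 148 (mod 233)  [q = 29: ≢ 1 ✓]
Since 7^116 ≡ 1, the order of 7 divides 116 < 232, so 7 is not a primitive root.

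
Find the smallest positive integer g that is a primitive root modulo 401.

φ(401) = 401 − 1 = 400 = 2^4 · 5^2.
g is a primitive root iff g^(400/q) ≢ 1 (mod 401) for each prime q ∈ {2, 5}.
g = 2: 2^200 ≡ 1 — hits 1, so not a primitive root.
g = 3: 3^200 ≡ 400; 3^80 ≡ 72 — none is 1, so 3 is a primitive root.
The smallest primitive root modulo 401 is 3.

3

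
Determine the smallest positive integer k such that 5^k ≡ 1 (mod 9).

Since 5 ∈ (Z/9Z)^×, its order divides φ(9) = φ(3^2) = 3·(3−1) = 6 = 2 · 3.
Divisors of 6: 1, 2, 3, 6.
Evaluate successive powers at the divisors of 6:
5^1 ≡ 5 (mod 9)
5^2 ≡ 7 (mod 9)
5^3 ≡ 8 (mod 9)
5^6 ≡ 1 (mod 9) ✓
Therefore the multiplicative order of 5 modulo 9 is 6.

6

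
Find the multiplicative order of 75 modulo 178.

By Lagrange's theorem, ord_178(75) divides φ(178) = φ(2)·φ(89) = 1·88 = 88 = 2^3 · 11.
Divisors of 88: 1, 2, 4, 8, 11, 22, 44, 88.
Compute 75^d (mod 178) for the divisors d until we hit 1:
75^1 ≡ 75 (mod 178)
75^2 ≡ 107 (mod 178)
75^4 ≡ 57 (mod 178)
75^8 ≡ 45 (mod 178)
75^11 ≡ 141 (mod 178)
75^22 ≡ 123 (mod 178)
75^44 ≡ 177 (mod 178)
75^88 ≡ 1 (mod 178) ✓
Therefore the multiplicative order of 75 modulo 178 is 88.

88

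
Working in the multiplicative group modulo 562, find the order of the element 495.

40

The order of 495 must divide φ(562) = φ(2)·φ(281) = 1·280 = 280 = 2^3 · 5 · 7.
Divisors of 280: 1, 2, 4, 5, 7, 8, 10, 14, 20, 28, 35, 40, 56, 70, 140, 280.
Check 495^d mod 562 for each divisor in increasing order:
495^1 ≡ 495 (mod 562)
495^2 ≡ 555 (mod 562)
495^4 ≡ 49 (mod 562)
495^5 ≡ 89 (mod 562)
495^7 ≡ 501 (mod 562)
495^8 ≡ 153 (mod 562)
495^10 ≡ 53 (mod 562)
495^14 ≡ 349 (mod 562)
495^20 ≡ 561 (mod 562)
495^28 ≡ 409 (mod 562)
495^35 ≡ 341 (mod 562)
495^40 ≡ 1 (mod 562) ✓
Hence ord(495) = 40.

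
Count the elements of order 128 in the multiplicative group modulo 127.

φ(127) = 127 − 1 = 126 = 2 · 3^2 · 7.
In a cyclic group of order 126, there are φ(d) elements of order d for each divisor d of 126, and zero for non-divisors.
Since 128 ∤ 126, the count is 0.

0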